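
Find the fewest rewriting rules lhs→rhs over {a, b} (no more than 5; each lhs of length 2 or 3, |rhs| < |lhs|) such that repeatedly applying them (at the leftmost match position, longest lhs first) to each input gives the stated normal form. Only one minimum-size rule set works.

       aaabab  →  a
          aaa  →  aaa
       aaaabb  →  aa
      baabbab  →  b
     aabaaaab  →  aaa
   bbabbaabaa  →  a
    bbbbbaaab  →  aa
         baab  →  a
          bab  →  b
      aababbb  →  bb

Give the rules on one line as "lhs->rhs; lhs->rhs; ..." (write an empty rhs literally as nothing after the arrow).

  | aaabab => aab => a
  | aaa
  | aaaabb => aaab => aa
  | baabbab => aabbab => abab => b

ab->; aba->; baa->aa; bbb->ab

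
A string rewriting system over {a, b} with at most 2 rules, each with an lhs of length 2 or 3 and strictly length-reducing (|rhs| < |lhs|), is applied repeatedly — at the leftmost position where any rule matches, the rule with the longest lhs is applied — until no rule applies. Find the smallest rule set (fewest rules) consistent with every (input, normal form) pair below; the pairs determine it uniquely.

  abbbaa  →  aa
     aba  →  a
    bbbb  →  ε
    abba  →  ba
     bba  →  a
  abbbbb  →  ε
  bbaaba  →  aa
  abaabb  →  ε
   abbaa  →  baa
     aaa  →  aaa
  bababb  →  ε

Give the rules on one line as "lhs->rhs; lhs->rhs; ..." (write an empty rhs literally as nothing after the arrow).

ab->; bb->

  | abbbaa => bbaa => aa
  | aba => a
  | bbbb => bb => ε
  | abba => ba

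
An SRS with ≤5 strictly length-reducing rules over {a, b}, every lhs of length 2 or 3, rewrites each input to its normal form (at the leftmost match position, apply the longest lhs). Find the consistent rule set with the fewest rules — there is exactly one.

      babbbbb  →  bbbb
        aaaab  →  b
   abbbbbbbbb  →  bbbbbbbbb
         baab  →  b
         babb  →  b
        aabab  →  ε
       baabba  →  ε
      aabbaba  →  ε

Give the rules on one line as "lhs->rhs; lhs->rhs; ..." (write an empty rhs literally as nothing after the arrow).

ab->b; ba->; bab->; bba->

  | babbbbb => bbbb
  | aaaab => aaab => aab => ab => b
  | abbbbbbbbb => bbbbbbbbb
  | baab => ab => b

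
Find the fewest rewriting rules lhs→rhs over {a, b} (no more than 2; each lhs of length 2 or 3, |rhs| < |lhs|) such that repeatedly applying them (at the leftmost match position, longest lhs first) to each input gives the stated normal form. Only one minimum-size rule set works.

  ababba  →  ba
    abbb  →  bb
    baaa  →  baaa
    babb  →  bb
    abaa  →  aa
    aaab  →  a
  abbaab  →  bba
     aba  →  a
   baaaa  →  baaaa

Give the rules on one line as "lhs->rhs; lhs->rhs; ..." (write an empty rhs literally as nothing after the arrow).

  | ababba => abba => ba
  | abbb => bb
  | baaa
  | babb => bb

aab->ba; ab->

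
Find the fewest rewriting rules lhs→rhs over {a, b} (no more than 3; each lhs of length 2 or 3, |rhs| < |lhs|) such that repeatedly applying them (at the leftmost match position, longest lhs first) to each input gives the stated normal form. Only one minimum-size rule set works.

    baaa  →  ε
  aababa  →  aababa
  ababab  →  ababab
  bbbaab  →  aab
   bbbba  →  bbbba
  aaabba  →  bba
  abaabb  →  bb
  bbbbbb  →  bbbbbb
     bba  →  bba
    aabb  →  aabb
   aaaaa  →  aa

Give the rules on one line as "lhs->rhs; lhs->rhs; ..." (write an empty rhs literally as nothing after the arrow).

aaa->; baa->aa

  | baaa => aaa => ε
  | aababa
  | ababab
  | bbbaab => bbaab => baab => aab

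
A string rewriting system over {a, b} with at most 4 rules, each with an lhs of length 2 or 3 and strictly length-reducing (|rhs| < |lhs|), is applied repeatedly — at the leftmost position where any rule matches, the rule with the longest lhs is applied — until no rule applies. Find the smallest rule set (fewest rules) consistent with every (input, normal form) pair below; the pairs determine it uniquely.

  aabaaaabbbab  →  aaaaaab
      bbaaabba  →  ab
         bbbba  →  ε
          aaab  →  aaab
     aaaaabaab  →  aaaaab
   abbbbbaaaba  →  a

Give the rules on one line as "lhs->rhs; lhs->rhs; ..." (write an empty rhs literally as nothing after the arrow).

aba->; ba->; bbb->a

  | aabaaaabbbab => aaaabbbab => aaaaaab
  | bbaaabba => baabba => abba => ab
  | bbbba => aba => ε
  | aaab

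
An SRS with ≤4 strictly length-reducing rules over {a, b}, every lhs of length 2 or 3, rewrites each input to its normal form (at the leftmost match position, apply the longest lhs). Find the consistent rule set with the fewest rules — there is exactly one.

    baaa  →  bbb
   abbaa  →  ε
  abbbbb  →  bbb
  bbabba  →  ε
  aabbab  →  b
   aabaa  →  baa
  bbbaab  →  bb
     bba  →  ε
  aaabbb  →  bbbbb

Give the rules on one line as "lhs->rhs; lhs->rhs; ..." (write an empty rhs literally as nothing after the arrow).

aaa->bb; ab->b; abb->aa; bba->

  | baaa => bbb
  | abbaa => aaaa => bba => ε
  | abbbbb => aabbb => aaab => bbb
  | bbabba => bba => ε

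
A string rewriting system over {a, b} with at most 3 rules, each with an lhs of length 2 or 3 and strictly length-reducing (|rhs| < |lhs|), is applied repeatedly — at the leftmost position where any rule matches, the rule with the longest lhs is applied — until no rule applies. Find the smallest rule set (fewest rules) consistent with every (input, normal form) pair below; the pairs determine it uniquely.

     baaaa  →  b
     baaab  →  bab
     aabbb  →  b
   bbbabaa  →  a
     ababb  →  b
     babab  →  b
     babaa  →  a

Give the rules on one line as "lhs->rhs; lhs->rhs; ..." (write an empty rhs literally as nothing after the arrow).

aa->; aba->b; bb->

  | baaaa => baa => b
  | baaab => bab
  | aabbb => bbb => b
  | bbbabaa => babaa => bba => a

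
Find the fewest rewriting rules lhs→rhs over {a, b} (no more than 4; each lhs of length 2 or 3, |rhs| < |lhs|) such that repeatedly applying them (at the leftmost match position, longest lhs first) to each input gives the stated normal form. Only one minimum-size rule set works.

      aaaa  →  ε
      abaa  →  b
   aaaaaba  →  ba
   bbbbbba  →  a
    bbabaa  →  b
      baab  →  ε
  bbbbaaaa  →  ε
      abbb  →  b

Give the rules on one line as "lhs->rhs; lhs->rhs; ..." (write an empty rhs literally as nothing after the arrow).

aa->; ab->b; bb->

  | aaaa => aa => ε
  | abaa => baa => b
  | aaaaaba => aaaba => aba => ba
  | bbbbbba => bbbba => bba => a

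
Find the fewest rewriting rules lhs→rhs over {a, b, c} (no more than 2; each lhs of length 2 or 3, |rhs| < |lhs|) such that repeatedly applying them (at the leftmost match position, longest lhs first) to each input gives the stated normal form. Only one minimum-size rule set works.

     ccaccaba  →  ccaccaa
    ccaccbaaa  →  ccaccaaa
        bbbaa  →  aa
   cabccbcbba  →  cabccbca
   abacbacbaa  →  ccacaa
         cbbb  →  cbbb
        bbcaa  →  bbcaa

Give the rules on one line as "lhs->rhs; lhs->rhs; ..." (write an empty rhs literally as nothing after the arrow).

aac->cc; ba->a

  | ccaccaba => ccaccaa
  | ccaccbaaa => ccaccaaa
  | bbbaa => bbaa => baa => aa
  | cabccbcbba => cabccbcba => cabccbca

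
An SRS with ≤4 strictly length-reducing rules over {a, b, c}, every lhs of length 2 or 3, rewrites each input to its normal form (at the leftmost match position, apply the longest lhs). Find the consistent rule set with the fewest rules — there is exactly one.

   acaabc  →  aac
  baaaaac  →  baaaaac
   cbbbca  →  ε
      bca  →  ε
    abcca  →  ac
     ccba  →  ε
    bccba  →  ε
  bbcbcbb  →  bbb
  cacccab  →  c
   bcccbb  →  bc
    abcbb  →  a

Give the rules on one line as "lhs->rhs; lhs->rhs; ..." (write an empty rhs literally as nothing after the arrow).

  | acaabc => aabc => aac
  | baaaaac
  | cbbbca => bbca => bca => ca => ε
  | bca => ca => ε

ab->a; bca->ca; ca->; cb->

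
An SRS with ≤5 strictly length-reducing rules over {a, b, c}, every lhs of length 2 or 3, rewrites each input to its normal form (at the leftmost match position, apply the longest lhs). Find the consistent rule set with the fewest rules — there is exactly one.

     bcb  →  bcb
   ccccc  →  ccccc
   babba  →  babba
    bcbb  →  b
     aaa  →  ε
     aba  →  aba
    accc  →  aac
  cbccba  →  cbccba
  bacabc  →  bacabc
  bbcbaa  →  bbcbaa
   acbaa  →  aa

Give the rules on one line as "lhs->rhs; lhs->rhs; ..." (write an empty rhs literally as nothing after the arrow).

  | bcb
  | ccccc
  | babba
  | bcbb => b

aaa->; acb->; acc->aa; cbb->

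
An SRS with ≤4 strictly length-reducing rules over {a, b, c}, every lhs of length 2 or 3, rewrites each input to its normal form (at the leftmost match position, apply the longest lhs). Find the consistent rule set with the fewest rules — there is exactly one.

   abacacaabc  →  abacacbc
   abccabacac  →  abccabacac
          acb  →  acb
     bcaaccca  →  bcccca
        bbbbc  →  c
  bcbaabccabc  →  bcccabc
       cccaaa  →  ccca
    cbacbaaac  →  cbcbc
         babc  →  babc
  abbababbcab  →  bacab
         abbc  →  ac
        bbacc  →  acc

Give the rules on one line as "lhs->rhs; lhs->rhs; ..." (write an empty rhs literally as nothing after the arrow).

aa->; bb->; cba->cb

  | abacacaabc => abacacbc
  | abccabacac
  | acb
  | bcaaccca => bcccca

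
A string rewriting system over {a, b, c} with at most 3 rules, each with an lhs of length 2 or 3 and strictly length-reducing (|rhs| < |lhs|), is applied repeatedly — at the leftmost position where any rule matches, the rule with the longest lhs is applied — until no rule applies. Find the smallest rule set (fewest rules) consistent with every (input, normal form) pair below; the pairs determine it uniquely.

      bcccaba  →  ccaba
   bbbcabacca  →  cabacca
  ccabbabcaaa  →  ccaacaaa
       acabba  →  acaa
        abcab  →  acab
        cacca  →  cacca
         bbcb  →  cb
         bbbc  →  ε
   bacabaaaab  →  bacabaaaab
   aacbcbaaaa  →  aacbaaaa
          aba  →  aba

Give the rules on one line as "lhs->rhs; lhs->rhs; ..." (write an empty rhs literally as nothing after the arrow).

bb->; bc->; bca->ca

  | bcccaba => ccaba
  | bbbcabacca => bcabacca => cabacca
  | ccabbabcaaa => ccaabcaaa => ccaacaaa
  | acabba => acaa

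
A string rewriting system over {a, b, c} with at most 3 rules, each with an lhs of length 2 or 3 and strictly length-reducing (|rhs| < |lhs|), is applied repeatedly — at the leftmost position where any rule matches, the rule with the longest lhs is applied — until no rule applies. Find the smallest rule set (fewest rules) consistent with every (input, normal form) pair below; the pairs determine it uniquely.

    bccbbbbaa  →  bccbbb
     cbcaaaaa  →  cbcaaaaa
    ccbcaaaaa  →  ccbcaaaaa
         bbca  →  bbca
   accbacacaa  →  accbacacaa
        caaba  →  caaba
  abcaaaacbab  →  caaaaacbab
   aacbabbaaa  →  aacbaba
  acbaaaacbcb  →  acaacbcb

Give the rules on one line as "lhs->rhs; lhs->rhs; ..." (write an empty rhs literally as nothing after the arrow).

  | bccbbbbaa => bccbbb
  | cbcaaaaa
  | ccbcaaaaa
  | bbca

abc->ca; baa->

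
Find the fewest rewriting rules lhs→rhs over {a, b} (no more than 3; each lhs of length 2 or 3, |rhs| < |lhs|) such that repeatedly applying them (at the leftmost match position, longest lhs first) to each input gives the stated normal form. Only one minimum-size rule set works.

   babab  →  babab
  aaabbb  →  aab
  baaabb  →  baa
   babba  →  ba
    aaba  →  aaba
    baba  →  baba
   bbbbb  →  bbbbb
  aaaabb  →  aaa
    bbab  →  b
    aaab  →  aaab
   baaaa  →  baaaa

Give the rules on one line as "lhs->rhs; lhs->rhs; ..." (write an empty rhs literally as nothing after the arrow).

  | babab
  | aaabbb => aab
  | baaabb => baa
  | babba => ba

abb->; bba->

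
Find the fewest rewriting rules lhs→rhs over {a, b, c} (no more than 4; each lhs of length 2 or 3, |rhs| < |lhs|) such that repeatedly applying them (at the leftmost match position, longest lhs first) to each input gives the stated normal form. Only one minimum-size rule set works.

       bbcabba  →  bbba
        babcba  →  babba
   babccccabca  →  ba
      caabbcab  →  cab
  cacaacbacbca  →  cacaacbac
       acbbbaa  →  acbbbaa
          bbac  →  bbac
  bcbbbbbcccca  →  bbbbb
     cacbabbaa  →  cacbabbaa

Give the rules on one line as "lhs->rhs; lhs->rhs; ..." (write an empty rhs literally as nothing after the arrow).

aab->a; bc->b; bca->

  | bbcabba => bbba
  | babcba => babba
  | babccccabca => babcccabca => babccabca => babcabca => babca => ba
  | caabbcab => cabcab => cab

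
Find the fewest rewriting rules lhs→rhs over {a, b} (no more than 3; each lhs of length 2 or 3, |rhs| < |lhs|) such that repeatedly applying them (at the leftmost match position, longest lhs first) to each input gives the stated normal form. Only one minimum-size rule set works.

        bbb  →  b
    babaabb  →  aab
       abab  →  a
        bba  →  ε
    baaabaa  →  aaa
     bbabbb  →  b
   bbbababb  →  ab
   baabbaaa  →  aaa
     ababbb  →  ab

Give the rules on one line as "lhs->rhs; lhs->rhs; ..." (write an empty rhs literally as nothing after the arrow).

ba->; bab->; bb->b

  | bbb => bb => b
  | babaabb => aabb => aab
  | abab => a
  | bba => ba => ε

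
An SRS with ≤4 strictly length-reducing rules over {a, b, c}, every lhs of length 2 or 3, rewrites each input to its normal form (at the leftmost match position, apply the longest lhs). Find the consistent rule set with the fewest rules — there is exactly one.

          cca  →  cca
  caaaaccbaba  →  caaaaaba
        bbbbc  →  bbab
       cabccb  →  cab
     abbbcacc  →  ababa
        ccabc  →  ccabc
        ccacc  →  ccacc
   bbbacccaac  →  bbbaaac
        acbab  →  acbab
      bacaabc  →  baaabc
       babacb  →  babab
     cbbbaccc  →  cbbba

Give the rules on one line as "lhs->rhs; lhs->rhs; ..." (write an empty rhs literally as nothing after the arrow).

bac->ba; bbc->ab; ccb->

  | cca
  | caaaaccbaba => caaaaaba
  | bbbbc => bbab
  | cabccb => cab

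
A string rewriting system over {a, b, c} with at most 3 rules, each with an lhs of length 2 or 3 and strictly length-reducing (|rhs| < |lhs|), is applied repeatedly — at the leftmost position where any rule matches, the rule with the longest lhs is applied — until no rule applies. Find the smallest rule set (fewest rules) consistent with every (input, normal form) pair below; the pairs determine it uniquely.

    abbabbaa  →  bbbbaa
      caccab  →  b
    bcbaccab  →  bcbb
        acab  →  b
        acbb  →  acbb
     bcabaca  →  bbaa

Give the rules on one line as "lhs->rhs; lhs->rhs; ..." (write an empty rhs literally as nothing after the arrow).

ab->b; ca->a

  | abbabbaa => bbabbaa => bbbbaa
  | caccab => accab => acab => aab => ab => b
  | bcbaccab => bcbacab => bcbaab => bcbab => bcbb
  | acab => aab => ab => b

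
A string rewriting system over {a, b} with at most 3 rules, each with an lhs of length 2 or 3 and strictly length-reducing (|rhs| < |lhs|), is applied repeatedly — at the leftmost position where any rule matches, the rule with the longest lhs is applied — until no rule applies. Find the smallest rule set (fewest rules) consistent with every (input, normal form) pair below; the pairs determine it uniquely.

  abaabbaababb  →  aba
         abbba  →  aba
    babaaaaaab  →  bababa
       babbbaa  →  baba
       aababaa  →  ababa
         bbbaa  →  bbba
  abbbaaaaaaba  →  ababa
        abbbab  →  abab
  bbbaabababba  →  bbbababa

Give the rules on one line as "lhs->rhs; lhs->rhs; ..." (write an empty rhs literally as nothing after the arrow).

  | abaabbaababb => ababbaababb => abaaababb => ababbabb => abaabb => ababb => aba
  | abbba => aba
  | babaaaaaab => bababaaab => babababb => bababa
  | babbbaa => babaa => baba

aa->a; aaa->ab; abb->a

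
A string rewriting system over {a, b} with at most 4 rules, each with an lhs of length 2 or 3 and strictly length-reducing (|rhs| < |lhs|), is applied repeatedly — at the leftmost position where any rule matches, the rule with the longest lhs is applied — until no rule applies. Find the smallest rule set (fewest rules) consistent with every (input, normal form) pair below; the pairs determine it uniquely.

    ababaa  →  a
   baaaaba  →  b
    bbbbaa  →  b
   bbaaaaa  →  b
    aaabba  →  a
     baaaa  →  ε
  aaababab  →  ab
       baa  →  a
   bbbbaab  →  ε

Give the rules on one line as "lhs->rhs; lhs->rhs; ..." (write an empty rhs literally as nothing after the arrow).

  | ababaa => aaaa => baa => a
  | baaaaba => aaaba => baba => aa => b
  | bbbbaa => bbaa => aa => b
  | bbaaaaa => aaaaa => baaa => aa => b

aa->b; ba->; bab->a; bb->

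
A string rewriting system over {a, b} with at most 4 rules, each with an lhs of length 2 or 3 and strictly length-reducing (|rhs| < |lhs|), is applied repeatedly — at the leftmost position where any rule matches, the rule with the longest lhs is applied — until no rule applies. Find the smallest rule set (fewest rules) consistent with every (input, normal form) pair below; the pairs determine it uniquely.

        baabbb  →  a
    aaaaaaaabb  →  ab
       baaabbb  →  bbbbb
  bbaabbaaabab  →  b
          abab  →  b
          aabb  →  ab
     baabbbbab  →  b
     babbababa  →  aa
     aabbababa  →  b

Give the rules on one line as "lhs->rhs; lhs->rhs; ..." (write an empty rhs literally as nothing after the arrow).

aaa->b; aab->a; bab->aa; bba->a

  | baabbb => babb => aab => a
  | aaaaaaaabb => baaaaabb => bbaabb => aabb => ab
  | baaabbb => bbbbb
  | bbaabbaaabab => aabbaaabab => abaaabab => abbbab => abab => aaa => b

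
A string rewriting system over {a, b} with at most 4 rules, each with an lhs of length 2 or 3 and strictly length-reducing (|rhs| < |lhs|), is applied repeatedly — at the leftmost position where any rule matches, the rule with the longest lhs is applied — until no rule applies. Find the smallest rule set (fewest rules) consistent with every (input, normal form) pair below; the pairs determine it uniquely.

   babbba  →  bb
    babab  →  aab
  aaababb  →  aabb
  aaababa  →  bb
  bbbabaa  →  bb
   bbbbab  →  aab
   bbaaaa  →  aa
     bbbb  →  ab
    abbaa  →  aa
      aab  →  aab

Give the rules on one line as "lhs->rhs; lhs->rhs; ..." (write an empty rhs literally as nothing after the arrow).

  | babbba => abbba => aaa => bb
  | babab => abab => aab
  | aaababb => bbbabb => aabb
  | aaababa => bbbaba => aaba => aaa => bb

aaa->bb; ba->a; baa->a; bbb->a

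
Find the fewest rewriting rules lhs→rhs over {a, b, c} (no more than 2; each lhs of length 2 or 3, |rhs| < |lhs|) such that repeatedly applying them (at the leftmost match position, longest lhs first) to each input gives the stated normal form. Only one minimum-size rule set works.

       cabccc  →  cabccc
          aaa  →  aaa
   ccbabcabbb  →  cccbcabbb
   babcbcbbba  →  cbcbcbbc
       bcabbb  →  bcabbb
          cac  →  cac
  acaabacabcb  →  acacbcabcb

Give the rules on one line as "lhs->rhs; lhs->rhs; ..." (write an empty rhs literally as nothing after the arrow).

  | cabccc
  | aaa
  | ccbabcabbb => cccbcabbb
  | babcbcbbba => cbcbcbbba => cbcbcbbc

aba->cb; ba->c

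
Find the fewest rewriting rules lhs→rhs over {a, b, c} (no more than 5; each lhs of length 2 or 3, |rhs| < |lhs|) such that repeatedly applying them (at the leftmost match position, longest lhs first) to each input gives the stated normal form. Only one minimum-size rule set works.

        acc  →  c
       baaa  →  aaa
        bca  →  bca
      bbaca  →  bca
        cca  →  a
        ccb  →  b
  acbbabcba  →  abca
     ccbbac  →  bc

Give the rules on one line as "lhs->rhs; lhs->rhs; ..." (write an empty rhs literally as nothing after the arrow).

  | acc => c
  | baaa => aaa
  | bca
  | bbaca => bca

ac->; ba->a; bac->c; cc->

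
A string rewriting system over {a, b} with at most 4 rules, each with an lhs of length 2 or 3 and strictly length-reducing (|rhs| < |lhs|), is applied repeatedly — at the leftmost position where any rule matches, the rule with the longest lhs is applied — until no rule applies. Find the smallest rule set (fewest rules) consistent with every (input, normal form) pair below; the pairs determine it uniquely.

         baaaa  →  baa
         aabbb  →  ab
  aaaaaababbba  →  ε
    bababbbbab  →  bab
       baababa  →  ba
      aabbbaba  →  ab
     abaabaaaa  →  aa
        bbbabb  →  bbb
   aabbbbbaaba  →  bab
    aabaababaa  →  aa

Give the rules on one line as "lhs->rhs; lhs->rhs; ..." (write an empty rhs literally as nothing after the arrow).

aaa->ab; aba->aa; abb->; bba->

  | baaaa => baba => baa
  | aabbb => ab
  | aaaaaababbba => abaaababbba => aaaababbba => abababbba => aababbba => aaabbba => abbbba => bba => ε
  | bababbbbab => baabbbbab => babbab => bab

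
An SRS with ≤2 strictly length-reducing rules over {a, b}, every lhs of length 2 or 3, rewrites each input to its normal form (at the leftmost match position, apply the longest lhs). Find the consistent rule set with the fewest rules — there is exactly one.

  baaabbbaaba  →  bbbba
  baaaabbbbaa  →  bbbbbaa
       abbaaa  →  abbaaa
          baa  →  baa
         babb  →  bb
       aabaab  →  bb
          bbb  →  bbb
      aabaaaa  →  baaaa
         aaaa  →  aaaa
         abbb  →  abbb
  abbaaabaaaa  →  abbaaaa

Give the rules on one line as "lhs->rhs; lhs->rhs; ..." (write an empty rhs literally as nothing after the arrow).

  | baaabbbaaba => babbbaaba => bbbaaba => bbbba
  | baaaabbbbaa => baabbbbaa => bbbbbaa
  | abbaaa
  | baa

aab->b; bab->b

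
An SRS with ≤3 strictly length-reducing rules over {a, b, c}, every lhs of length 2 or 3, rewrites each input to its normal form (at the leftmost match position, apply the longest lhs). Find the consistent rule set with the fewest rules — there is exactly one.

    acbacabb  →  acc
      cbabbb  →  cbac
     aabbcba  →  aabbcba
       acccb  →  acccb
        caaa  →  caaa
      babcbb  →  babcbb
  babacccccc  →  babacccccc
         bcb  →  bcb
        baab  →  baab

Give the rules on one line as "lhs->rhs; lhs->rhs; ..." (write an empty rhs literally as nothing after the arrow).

aca->; bbb->c

  | acbacabb => acbbb => acc
  | cbabbb => cbac
  | aabbcba
  | acccb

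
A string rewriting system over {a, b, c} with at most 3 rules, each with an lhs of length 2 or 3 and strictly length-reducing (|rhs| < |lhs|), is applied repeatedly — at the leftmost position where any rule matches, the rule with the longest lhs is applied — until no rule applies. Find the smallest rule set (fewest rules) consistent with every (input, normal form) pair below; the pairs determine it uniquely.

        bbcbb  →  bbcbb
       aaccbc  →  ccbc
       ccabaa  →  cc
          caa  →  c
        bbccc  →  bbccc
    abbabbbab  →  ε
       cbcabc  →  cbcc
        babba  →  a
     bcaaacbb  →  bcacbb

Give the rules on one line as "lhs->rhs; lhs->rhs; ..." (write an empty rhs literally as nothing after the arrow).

  | bbcbb
  | aaccbc => ccbc
  | ccabaa => ccaa => cc
  | caa => c

aa->; ab->; ba->a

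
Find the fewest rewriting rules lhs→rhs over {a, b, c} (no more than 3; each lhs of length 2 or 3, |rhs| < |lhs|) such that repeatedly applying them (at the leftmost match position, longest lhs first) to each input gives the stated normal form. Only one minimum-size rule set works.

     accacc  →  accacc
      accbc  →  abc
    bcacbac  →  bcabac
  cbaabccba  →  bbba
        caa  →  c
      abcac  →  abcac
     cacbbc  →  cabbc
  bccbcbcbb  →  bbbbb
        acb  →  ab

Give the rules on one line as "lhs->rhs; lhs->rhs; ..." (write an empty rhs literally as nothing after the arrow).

aa->; cb->b

  | accacc
  | accbc => acbc => abc
  | bcacbac => bcabac
  | cbaabccba => baabccba => bbccba => bbcba => bbba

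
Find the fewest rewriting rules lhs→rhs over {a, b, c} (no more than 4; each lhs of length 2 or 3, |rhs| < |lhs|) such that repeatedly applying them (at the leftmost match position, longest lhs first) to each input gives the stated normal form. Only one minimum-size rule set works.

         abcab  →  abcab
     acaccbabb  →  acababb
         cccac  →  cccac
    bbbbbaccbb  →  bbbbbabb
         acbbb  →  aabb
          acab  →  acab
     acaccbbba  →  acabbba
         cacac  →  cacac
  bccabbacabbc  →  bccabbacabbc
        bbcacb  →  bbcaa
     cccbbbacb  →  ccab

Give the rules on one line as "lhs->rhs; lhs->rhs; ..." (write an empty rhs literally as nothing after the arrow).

  | abcab
  | acaccbabb => acababb
  | cccac
  | bbbbbaccbb => bbbbbabb

acc->a; baa->; cb->a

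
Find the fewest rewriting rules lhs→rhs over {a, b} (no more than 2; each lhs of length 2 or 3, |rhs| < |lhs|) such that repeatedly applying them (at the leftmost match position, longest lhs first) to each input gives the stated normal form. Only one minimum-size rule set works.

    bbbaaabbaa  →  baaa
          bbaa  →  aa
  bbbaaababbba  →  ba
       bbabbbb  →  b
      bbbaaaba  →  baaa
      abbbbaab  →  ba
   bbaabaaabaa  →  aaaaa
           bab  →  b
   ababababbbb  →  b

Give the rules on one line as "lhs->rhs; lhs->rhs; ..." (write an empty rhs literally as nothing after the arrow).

ab->; bb->

  | bbbaaabbaa => baaabbaa => baabaa => baaa
  | bbaa => aa
  | bbbaaababbba => baaababbba => baaabbba => baabba => baba => ba
  | bbabbbb => abbbb => bbb => b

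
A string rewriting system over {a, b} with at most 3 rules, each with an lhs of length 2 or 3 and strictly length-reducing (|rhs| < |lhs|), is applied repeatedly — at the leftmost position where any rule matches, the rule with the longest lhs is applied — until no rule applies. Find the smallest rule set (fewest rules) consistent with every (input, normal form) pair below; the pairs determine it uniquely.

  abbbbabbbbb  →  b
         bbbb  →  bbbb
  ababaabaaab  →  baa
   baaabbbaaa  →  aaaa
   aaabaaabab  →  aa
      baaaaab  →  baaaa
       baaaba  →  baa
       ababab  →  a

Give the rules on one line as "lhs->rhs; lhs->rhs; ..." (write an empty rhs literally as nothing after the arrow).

ab->; aba->; bab->a

  | abbbbabbbbb => bbbabbbbb => bbabbbb => babbb => abb => b
  | bbbb
  | ababaabaaab => baabaaab => baaab => baa
  | baaabbbaaa => baabbaaa => babaaa => aaaa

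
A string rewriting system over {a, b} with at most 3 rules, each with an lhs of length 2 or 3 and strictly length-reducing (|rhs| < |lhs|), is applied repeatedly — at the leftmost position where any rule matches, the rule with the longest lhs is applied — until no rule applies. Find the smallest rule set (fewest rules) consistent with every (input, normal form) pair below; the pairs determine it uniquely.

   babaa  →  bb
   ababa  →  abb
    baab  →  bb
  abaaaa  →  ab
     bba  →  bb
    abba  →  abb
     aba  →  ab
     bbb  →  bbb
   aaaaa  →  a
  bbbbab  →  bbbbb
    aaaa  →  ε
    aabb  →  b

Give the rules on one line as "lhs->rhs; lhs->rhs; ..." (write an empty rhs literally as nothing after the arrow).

aa->; aab->; ba->b

  | babaa => bbaa => bba => bb
  | ababa => abba => abb
  | baab => bab => bb
  | abaaaa => abaaa => abaa => aba => ab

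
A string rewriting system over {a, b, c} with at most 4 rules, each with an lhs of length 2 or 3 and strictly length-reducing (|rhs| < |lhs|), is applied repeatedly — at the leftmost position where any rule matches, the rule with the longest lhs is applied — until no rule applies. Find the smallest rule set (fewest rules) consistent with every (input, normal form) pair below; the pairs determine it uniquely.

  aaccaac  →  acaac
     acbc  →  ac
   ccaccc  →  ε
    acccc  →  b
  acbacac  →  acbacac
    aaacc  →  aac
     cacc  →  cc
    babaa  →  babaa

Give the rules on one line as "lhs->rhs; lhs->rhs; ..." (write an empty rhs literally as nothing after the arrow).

acc->c; bc->; ccc->b

  | aaccaac => acaac
  | acbc => ac
  | ccaccc => cccc => bc => ε
  | acccc => ccc => b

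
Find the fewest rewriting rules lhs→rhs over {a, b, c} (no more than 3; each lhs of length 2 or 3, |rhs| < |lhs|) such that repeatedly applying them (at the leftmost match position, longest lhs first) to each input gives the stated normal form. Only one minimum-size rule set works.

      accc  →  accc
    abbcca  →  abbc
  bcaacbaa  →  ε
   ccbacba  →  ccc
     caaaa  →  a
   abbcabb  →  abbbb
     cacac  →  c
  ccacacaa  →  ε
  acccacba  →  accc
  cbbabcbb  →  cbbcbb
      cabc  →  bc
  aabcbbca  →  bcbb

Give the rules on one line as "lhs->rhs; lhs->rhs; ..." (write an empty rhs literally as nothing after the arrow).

  | accc
  | abbcca => abbc
  | bcaacbaa => bacbaa => cbaa => ca => ε
  | ccbacba => cccba => ccc

aa->; ba->; ca->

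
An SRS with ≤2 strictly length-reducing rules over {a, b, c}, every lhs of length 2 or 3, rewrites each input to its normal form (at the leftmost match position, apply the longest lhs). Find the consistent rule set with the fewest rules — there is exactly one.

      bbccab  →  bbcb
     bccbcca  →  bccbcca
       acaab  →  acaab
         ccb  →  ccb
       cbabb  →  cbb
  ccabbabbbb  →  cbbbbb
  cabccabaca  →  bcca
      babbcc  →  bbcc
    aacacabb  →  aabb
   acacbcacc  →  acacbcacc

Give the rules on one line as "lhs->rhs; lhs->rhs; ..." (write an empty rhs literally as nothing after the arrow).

  | bbccab => bbcb
  | bccbcca
  | acaab
  | ccb

ba->; cab->b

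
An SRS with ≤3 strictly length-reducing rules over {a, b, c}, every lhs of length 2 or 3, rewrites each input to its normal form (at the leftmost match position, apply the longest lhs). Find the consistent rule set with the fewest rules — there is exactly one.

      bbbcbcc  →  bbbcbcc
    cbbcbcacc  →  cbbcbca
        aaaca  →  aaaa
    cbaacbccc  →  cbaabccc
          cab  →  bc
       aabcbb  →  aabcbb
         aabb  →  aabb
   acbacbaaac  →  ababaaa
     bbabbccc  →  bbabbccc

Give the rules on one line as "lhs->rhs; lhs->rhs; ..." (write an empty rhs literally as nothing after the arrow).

  | bbbcbcc
  | cbbcbcacc => cbbcbcac => cbbcbca
  | aaaca => aaaa
  | cbaacbccc => cbaabccc

ac->a; cab->bc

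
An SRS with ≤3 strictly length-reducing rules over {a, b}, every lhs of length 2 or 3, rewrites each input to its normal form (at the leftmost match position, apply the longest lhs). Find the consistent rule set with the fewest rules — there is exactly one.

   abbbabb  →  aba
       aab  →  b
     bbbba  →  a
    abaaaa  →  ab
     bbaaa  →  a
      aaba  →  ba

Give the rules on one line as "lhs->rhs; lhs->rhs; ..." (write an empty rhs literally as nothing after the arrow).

  | abbbabb => ababb => aba
  | aab => b
  | bbbba => bba => a
  | abaaaa => abaa => ab

aa->; bb->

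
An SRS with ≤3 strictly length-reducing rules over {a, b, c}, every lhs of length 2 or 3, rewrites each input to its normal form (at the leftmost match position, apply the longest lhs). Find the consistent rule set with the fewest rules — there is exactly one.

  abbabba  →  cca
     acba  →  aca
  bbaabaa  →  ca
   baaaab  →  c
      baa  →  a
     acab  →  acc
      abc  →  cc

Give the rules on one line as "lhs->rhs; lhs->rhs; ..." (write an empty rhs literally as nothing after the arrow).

aa->a; ab->c; ba->a

  | abbabba => cbabba => cabba => ccba => cca
  | acba => aca
  | bbaabaa => baabaa => aabaa => abaa => caa => ca
  | baaaab => aaaab => aaab => aab => ab => c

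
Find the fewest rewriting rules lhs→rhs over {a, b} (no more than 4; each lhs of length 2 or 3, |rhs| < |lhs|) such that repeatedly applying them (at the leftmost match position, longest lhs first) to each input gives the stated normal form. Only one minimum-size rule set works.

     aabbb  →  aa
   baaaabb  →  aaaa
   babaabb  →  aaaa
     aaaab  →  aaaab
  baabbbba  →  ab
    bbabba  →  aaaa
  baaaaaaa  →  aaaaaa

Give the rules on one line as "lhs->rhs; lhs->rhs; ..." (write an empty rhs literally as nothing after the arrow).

ba->b; baa->a; bb->a; bbb->

  | aabbb => aa
  | baaaabb => aaabb => aaaa
  | babaabb => bbaabb => aaabb => aaaa
  | aaaab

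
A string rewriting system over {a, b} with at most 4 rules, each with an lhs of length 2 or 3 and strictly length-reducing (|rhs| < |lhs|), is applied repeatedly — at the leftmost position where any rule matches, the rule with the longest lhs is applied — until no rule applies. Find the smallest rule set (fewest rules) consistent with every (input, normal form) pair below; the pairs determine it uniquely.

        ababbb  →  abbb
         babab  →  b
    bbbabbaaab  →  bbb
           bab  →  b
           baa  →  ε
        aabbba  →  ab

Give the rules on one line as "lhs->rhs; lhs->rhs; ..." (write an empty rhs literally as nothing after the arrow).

aab->a; ba->; baa->

  | ababbb => abbb
  | babab => bab => b
  | bbbabbaaab => bbbbaaab => bbbab => bbb
  | bab => b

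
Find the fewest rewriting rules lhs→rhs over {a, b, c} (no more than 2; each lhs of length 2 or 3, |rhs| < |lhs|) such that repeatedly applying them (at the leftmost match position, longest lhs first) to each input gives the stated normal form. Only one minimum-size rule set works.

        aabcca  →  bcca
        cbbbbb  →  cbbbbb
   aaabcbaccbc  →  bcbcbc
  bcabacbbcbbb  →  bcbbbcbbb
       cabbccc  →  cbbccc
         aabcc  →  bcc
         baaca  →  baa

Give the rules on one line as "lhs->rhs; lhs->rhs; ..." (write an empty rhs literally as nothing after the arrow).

ab->b; ac->

  | aabcca => abcca => bcca
  | cbbbbb
  | aaabcbaccbc => aabcbaccbc => abcbaccbc => bcbaccbc => bcbcbc
  | bcabacbbcbbb => bcbacbbcbbb => bcbbbcbbb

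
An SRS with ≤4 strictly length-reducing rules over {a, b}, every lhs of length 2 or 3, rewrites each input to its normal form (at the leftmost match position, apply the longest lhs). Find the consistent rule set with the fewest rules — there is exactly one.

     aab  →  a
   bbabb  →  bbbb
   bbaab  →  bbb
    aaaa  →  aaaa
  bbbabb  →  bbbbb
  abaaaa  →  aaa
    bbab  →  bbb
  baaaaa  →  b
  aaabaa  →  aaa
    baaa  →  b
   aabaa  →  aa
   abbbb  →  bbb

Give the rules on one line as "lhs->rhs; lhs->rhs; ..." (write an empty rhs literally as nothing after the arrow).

ab->; aba->; ba->b

  | aab => a
  | bbabb => bbbb
  | bbaab => bbab => bbb
  | aaaa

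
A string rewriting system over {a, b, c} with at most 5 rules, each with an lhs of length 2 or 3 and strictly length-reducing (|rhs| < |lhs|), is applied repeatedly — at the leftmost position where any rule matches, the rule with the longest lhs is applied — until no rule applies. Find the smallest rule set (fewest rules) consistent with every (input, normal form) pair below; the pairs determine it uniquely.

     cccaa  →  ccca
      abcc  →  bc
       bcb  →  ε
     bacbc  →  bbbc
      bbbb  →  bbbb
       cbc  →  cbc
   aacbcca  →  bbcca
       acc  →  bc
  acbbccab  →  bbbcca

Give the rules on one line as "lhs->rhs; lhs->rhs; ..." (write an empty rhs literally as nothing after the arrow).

aa->a; ab->a; ac->b; bcb->

  | cccaa => ccca
  | abcc => acc => bc
  | bcb => ε
  | bacbc => bbbc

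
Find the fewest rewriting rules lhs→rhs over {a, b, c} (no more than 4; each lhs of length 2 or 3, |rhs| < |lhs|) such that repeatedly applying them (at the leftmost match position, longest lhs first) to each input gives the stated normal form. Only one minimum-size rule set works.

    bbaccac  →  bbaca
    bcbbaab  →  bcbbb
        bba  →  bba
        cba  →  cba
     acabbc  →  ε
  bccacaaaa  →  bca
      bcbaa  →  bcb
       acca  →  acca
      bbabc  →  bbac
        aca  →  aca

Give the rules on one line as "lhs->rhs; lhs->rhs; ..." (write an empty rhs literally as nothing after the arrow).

  | bbaccac => bbaca
  | bcbbaab => bcbbb
  | bba
  | cba

aa->; ab->a; cac->a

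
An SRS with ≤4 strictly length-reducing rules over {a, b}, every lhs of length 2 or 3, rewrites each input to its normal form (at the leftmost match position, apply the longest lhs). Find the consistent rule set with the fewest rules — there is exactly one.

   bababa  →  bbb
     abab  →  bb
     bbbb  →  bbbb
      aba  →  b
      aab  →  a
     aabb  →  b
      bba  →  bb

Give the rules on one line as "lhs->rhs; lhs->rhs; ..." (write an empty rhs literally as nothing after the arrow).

  | bababa => bbaba => bbba => bbb
  | abab => bab => bb
  | bbbb
  | aba => ba => b

aab->a; ab->b; ba->b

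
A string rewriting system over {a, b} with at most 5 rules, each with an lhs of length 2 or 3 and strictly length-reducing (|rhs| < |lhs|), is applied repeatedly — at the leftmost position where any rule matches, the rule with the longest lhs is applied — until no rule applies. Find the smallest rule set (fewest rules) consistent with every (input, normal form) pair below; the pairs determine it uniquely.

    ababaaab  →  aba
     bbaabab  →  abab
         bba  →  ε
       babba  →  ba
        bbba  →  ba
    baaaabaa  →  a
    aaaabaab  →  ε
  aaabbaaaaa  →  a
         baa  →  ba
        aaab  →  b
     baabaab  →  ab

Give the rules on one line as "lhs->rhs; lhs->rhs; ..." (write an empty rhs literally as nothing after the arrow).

  | ababaaab => ababaab => ababb => aba
  | bbaabab => abab
  | bba => ε
  | babba => ba

aa->a; aab->b; bb->; bba->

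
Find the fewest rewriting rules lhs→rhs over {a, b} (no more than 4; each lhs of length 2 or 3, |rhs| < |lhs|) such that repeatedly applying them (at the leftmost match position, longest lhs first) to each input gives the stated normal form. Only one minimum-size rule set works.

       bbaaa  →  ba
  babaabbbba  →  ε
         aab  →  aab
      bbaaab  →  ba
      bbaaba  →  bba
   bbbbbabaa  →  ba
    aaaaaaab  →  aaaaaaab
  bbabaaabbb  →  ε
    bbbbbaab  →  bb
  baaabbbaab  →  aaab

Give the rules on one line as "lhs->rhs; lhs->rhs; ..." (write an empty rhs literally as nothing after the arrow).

  | bbaaa => ba
  | babaabbbba => baaabbbba => abbbba => aba => ε
  | aab
  | bbaaab => bab => ba

aba->; baa->; bab->ba; bbb->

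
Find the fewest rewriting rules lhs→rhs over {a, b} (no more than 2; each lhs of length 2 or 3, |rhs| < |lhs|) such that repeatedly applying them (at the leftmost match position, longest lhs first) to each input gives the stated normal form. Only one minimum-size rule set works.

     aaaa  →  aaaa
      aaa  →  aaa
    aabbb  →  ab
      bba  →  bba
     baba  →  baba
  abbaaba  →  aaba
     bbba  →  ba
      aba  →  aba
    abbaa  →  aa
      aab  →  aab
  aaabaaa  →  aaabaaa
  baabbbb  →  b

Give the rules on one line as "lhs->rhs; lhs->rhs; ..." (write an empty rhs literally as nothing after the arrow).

abb->; bbb->b

  | aaaa
  | aaa
  | aabbb => ab
  | bba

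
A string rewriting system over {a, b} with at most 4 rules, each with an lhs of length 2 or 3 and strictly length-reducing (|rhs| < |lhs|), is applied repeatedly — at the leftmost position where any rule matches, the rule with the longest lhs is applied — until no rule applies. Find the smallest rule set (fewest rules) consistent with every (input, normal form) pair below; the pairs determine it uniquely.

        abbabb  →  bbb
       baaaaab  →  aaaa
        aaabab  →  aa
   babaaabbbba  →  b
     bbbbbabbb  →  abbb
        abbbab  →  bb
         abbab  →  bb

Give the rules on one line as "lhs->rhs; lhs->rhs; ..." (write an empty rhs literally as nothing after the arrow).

aab->a; aba->b; ba->a

  | abbabb => ababb => bbb
  | baaaaab => aaaaab => aaaa
  | aaabab => aaab => aa
  | babaaabbbba => abaaabbbba => baabbbba => aabbbba => abbba => abba => aba => b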